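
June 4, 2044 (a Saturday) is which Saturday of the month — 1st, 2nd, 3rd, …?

Day 4 falls in week ⌈4/7⌉ of the month.
Days 1–7 hold the 1st Saturday, 8–14 the 2nd, 15–21 the 3rd, 22–28 the 4th, 29–31 the 5th.
4 is in the range for the 1st.

1st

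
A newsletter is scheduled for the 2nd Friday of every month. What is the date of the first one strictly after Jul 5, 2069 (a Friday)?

Jul 2069 starts on a Monday; its first Friday is the 5th, so the 2nd Friday is the 12th — Jul 12, 2069.
Jul 12, 2069 is after Jul 5, 2069, so that is the next one.

Jul 12, 2069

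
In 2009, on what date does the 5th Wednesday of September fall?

September 30, 2009

The first Wednesday of September 2009 is September 2.
The 5th Wednesday is 4 weeks later: 2 + 28 = 30.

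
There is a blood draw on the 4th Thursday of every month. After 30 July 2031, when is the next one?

28 August 2031

July 2031 starts on a Tuesday; its first Thursday is the 3rd, so the 4th Thursday is the 24th — 24 July 2031.
That is not after 30 July 2031, so look at August 2031.
August 2031 starts on a Friday; its first Thursday is the 7th, so the 4th Thursday is the 28th — 28 August 2031.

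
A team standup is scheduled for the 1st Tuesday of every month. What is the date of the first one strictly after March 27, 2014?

April 1, 2014

March 2014 starts on a Saturday, so its 1st Tuesday is March 4, 2014 (3 days in).
That is not after March 27, 2014, so look at April 2014.
April 2014 starts on a Tuesday, so its 1st Tuesday is April 1, 2014.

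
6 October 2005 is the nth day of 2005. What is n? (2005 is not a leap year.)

Days in months before October: 31 + 28 + 31 + 30 + 31 + 30 + 31 + 31 + 30 = 273.
Plus 6 days into October → day 279.

279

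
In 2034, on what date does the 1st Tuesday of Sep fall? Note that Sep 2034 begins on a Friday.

Sep 2034 begins on a Friday, so the first Tuesday is Sep 5 (4 days later).

Sep 5, 2034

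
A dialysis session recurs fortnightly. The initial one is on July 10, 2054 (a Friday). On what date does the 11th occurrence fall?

The 11th occurrence is 10 intervals after the first: 10 × 14 = 140 days after July 10, 2054.
July has 31 days — 21 days to the end of July leaves 119.
August has 31 days (88 left).
September has 30 days (58 left).
October has 31 days (27 left).
27 days into November → November 27, 2054.

November 27, 2054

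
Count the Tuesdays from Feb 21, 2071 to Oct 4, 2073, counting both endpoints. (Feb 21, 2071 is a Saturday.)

137

Feb 21, 2071 is a Saturday; the first Tuesday on or after it is Feb 24, 2071 (3 days later).
From Feb 24, 2071 to Oct 4, 2073: 310 + 366 + 277 = 953 days (rest of 2071, 2072, to Oct 4, 2073 in 2073).
953 ÷ 7 = 136 full weeks with remainder 1, so 136 more Tuesdays after the first → 137.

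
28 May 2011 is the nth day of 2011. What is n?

148

Days in months before May: 31 + 28 + 31 + 30 = 120.
Plus 28 days into May → day 148.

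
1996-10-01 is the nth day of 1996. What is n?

Days in months before October: 31 + 29 + 31 + 30 + 31 + 30 + 31 + 31 + 30 = 274.
Plus 1 day into October → day 275.

275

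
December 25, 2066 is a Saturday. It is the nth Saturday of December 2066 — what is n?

4th

Day 25 falls in week ⌈25/7⌉ of the month.
Days 1–7 hold the 1st Saturday, 8–14 the 2nd, 15–21 the 3rd, 22–28 the 4th, 29–31 the 5th.
25 is in the range for the 4th.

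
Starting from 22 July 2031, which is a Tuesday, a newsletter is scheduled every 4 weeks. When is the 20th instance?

The 20th occurrence is 19 intervals after the first: 19 × 28 = 532 days after 22 July 2031.
July has 31 days — 9 days to the end of July leaves 523.
From end of July to end of 2031 is 153 days (370 left).
2032 has 366 days (4 left).
4 days into January → 4 January 2033.

4 January 2033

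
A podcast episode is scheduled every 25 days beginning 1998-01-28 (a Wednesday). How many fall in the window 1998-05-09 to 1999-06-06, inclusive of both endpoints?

15

Occurrences land 25·i days after 1998-01-28 for i = 0, 1, 2, …
1998-05-09 is 101 days after the start; 101 ÷ 25 = 4 remainder 1; since the remainder is 1, round up to i = 5. First occurrence in the window: #6 on 1998-06-02 (5×25 = 125 days in).
1999-06-06 is 494 days after the start; 494 ÷ 25 = 19 remainder 19. Last occurrence in the window: #20 on 1999-05-18.
Occurrences #6 through #20: 15 in total.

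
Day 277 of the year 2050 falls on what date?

January has 31 days (277 − 31 = 246 remain).
February has 28 days (246 − 28 = 218 remain).
March has 31 days (218 − 31 = 187 remain).
April has 30 days (187 − 30 = 157 remain).
May has 31 days (157 − 31 = 126 remain).
June has 30 days (126 − 30 = 96 remain).
July has 31 days (96 − 31 = 65 remain).
August has 31 days (65 − 31 = 34 remain).
September has 30 days (34 − 30 = 4 remain).
4 into October → October 4.

2050-10-04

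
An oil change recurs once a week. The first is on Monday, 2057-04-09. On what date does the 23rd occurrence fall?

The 23rd occurrence is 22 intervals after the first: 22 × 7 = 154 days after 2057-04-09.
April has 30 days — 21 days to the end of April leaves 133.
May has 31 days (102 left).
June has 30 days (72 left).
July has 31 days (41 left).
August has 31 days (10 left).
10 days into September → 2057-09-10.

2057-09-10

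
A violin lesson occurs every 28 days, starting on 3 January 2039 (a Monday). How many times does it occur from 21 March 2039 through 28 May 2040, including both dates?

Occurrences land 28·i days after 3 January 2039 for i = 0, 1, 2, …
21 March 2039 is 77 days after the start; 77 ÷ 28 = 2 remainder 21; since the remainder is 21, round up to i = 3. First occurrence in the window: #4 on 28 March 2039 (3×28 = 84 days in).
28 May 2040 is 511 days after the start; 511 ÷ 28 = 18 remainder 7. Last occurrence in the window: #19 on 21 May 2040.
Occurrences #4 through #19: 16 in total.

16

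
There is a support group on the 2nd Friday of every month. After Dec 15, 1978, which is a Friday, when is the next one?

Dec 1978 starts on a Friday; its first Friday is the 1st, so the 2nd Friday is the 8th — Dec 8, 1978.
That is not after Dec 15, 1978, so look at Jan 1979.
Jan 1979 starts on a Monday; its first Friday is the 5th, so the 2nd Friday is the 12th — Jan 12, 1979.

Jan 12, 1979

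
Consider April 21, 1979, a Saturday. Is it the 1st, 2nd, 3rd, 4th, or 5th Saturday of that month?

3rd

Day 21 falls in week ⌈21/7⌉ of the month.
Days 1–7 hold the 1st Saturday, 8–14 the 2nd, 15–21 the 3rd, 22–28 the 4th, 29–31 the 5th.
21 is in the range for the 3rd.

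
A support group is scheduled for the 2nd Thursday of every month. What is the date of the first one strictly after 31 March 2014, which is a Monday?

March 2014 starts on a Saturday; its first Thursday is the 6th, so the 2nd Thursday is the 13th — 13 March 2014.
That is not after 31 March 2014, so look at April 2014.
April 2014 starts on a Tuesday; its first Thursday is the 3rd, so the 2nd Thursday is the 10th — 10 April 2014.

10 April 2014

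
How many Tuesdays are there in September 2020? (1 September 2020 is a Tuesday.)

5

1 September 2020 is a Tuesday; the first Tuesday on or after it is 1 September 2020.
From 1 September 2020 to 30 September 2020 is 30 − 1 = 29 days.
29 ÷ 7 = 4 full weeks with remainder 1, so 4 more Tuesdays after the first → 5.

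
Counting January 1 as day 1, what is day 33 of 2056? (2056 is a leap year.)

January has 31 days (33 − 31 = 2 remain).
2 into February → February 2.

February 2, 2056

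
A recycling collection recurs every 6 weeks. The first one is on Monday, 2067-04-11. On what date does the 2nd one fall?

2067-05-23

The 2nd occurrence is 1 interval after the first: 1 × 42 = 42 days after 2067-04-11.
April has 30 days — 19 days to the end of April leaves 23.
23 days into May → 2067-05-23.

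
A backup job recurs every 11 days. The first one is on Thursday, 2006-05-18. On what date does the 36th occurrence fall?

2007-06-07

The 36th occurrence is 35 intervals after the first: 35 × 11 = 385 days after 2006-05-18.
May has 31 days — 13 days to the end of May leaves 372.
June has 30 days (342 left).
July has 31 days (311 left).
August has 31 days (280 left).
September has 30 days (250 left).
October has 31 days (219 left).
November has 30 days (189 left).
December has 31 days (158 left).
January has 31 days (127 left).
February has 28 days (99 left).
March has 31 days (68 left).
April has 30 days (38 left).
May has 31 days (7 left).
7 days into June → 2007-06-07.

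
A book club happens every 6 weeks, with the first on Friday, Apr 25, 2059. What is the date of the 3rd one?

The 3rd occurrence is 2 intervals after the first: 2 × 42 = 84 days after Apr 25, 2059.
Apr has 30 days — 5 days to the end of Apr leaves 79.
May has 31 days (48 left).
Jun has 30 days (18 left).
18 days into Jul → Jul 18, 2059.

Jul 18, 2059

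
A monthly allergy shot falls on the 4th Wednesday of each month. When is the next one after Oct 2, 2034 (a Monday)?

Oct 2034 starts on a Sunday; its first Wednesday is the 4th, so the 4th Wednesday is the 25th — Oct 25, 2034.
Oct 25, 2034 is after Oct 2, 2034, so that is the next one.

Oct 25, 2034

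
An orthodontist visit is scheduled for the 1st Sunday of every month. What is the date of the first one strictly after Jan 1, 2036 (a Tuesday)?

Jan 2036 starts on a Tuesday, so its 1st Sunday is Jan 6, 2036 (5 days in).
Jan 6, 2036 is after Jan 1, 2036, so that is the next one.

Jan 6, 2036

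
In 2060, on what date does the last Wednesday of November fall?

November 24, 2060

November 2060 begins on a Monday, so the first Wednesday is November 3 (2 days later).
November 2060 has 30 days. Adding weeks: 3, 10, 17, 24 — the last one ≤ 30 is the 24th.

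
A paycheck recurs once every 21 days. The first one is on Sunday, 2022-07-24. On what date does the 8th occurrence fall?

The 8th occurrence is 7 intervals after the first: 7 × 21 = 147 days after 2022-07-24.
July has 31 days — 7 days to the end of July leaves 140.
August has 31 days (109 left).
September has 30 days (79 left).
October has 31 days (48 left).
November has 30 days (18 left).
18 days into December → 2022-12-18.

2022-12-18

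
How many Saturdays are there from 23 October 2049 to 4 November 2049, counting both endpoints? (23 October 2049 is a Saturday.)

23 October 2049 is a Saturday; the first Saturday on or after it is 23 October 2049.
From 23 October 2049 to 4 November 2049: 8 + 4 = 12 days (rest of October, November).
12 ÷ 7 = 1 full weeks with remainder 5, so 1 more Saturdays after the first → 2.

2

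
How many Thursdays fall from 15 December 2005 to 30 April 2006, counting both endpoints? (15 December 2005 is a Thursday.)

20

15 December 2005 is a Thursday; the first Thursday on or after it is 15 December 2005.
From 15 December 2005 to 30 April 2006: 16 + 31 + 28 + 31 + 30 = 136 days (rest of December, January, February, March, April).
136 ÷ 7 = 19 full weeks with remainder 3, so 19 more Thursdays after the first → 20.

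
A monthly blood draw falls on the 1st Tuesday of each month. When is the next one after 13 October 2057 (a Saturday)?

October 2057 starts on a Monday, so its 1st Tuesday is 2 October 2057 (1 day in).
That is not after 13 October 2057, so look at November 2057.
November 2057 starts on a Thursday, so its 1st Tuesday is 6 November 2057 (5 days in).

6 November 2057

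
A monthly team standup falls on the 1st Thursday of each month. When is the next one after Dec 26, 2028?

Dec 2028 starts on a Friday, so its 1st Thursday is Dec 7, 2028 (6 days in).
That is not after Dec 26, 2028, so look at Jan 2029.
Jan 2029 starts on a Monday, so its 1st Thursday is Jan 4, 2029 (3 days in).

Jan 4, 2029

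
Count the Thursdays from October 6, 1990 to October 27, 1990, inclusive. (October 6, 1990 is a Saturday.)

October 6, 1990 is a Saturday; the first Thursday on or after it is October 11, 1990 (5 days later).
From October 11, 1990 to October 27, 1990 is 27 − 11 = 16 days.
16 ÷ 7 = 2 full weeks with remainder 2, so 2 more Thursdays after the first → 3.

3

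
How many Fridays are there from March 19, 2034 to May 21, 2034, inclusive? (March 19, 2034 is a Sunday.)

March 19, 2034 is a Sunday; the first Friday on or after it is March 24, 2034 (5 days later).
From March 24, 2034 to May 21, 2034: 7 + 30 + 21 = 58 days (rest of March, April, May).
58 ÷ 7 = 8 full weeks with remainder 2, so 8 more Fridays after the first → 9.

9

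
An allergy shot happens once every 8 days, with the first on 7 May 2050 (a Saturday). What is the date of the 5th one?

8 June 2050

The 5th occurrence is 4 intervals after the first: 4 × 8 = 32 days after 7 May 2050.
May has 31 days — 24 days to the end of May leaves 8.
8 days into June → 8 June 2050.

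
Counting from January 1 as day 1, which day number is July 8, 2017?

189

Days in months before July: 31 + 28 + 31 + 30 + 31 + 30 = 181.
Plus 8 days into July → day 189.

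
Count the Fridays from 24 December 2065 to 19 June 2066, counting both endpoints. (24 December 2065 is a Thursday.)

24 December 2065 is a Thursday; the first Friday on or after it is 25 December 2065 (1 day later).
From 25 December 2065 to 19 June 2066: 6 + 31 + 28 + 31 + 30 + 31 + 19 = 176 days (rest of December, January, February, March, April, May, June).
176 ÷ 7 = 25 full weeks with remainder 1, so 25 more Fridays after the first → 26.

26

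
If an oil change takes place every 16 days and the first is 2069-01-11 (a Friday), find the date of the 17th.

2069-09-24

The 17th occurrence is 16 intervals after the first: 16 × 16 = 256 days after 2069-01-11.
January has 31 days — 20 days to the end of January leaves 236.
February has 28 days (208 left).
March has 31 days (177 left).
April has 30 days (147 left).
May has 31 days (116 left).
June has 30 days (86 left).
July has 31 days (55 left).
August has 31 days (24 left).
24 days into September → 2069-09-24.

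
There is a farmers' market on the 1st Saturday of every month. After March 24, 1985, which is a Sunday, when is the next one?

March 1985 starts on a Friday, so its 1st Saturday is March 2, 1985 (1 day in).
That is not after March 24, 1985, so look at April 1985.
April 1985 starts on a Monday, so its 1st Saturday is April 6, 1985 (5 days in).

April 6, 1985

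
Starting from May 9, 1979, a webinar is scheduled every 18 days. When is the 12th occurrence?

The 12th occurrence is 11 intervals after the first: 11 × 18 = 198 days after May 9, 1979.
May has 31 days — 22 days to the end of May leaves 176.
June has 30 days (146 left).
July has 31 days (115 left).
August has 31 days (84 left).
September has 30 days (54 left).
October has 31 days (23 left).
23 days into November → November 23, 1979.

November 23, 1979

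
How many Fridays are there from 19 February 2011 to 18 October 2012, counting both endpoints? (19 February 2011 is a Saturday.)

19 February 2011 is a Saturday; the first Friday on or after it is 25 February 2011 (6 days later).
From 25 February 2011 to 18 October 2012: 309 + 292 = 601 days (rest of 2011, to 18 October 2012 in 2012).
601 ÷ 7 = 85 full weeks with remainder 6, so 85 more Fridays after the first → 86.

86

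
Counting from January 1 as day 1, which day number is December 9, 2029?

343

Days in months before December: 31 + 28 + 31 + 30 + 31 + 30 + 31 + 31 + 30 + 31 + 30 = 334.
Plus 9 days into December → day 343.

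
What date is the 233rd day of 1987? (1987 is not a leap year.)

August 21, 1987

January has 31 days (233 − 31 = 202 remain).
February has 28 days (202 − 28 = 174 remain).
March has 31 days (174 − 31 = 143 remain).
April has 30 days (143 − 30 = 113 remain).
May has 31 days (113 − 31 = 82 remain).
June has 30 days (82 − 30 = 52 remain).
July has 31 days (52 − 31 = 21 remain).
21 into August → August 21.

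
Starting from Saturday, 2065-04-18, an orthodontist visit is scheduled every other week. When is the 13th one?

2065-10-03

The 13th occurrence is 12 intervals after the first: 12 × 14 = 168 days after 2065-04-18.
April has 30 days — 12 days to the end of April leaves 156.
May has 31 days (125 left).
June has 30 days (95 left).
July has 31 days (64 left).
August has 31 days (33 left).
September has 30 days (3 left).
3 days into October → 2065-10-03.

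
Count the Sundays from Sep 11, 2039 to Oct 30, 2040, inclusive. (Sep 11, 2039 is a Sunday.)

Sep 11, 2039 is a Sunday; the first Sunday on or after it is Sep 11, 2039.
From Sep 11, 2039 to Oct 30, 2040: 111 + 304 = 415 days (rest of 2039, to Oct 30, 2040 in 2040).
415 ÷ 7 = 59 full weeks with remainder 2, so 59 more Sundays after the first → 60.

60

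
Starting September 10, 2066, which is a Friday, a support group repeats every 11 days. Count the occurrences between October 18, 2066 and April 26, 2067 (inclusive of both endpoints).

Occurrences land 11·i days after September 10, 2066 for i = 0, 1, 2, …
October 18, 2066 is 38 days after the start; 38 ÷ 11 = 3 remainder 5; since the remainder is 5, round up to i = 4. First occurrence in the window: #5 on October 24, 2066 (4×11 = 44 days in).
April 26, 2067 is 228 days after the start; 228 ÷ 11 = 20 remainder 8. Last occurrence in the window: #21 on April 18, 2067.
Occurrences #5 through #21: 17 in total.

17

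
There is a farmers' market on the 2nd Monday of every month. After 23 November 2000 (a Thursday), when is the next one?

11 December 2000

November 2000 starts on a Wednesday; its first Monday is the 6th, so the 2nd Monday is the 13th — 13 November 2000.
That is not after 23 November 2000, so look at December 2000.
December 2000 starts on a Friday; its first Monday is the 4th, so the 2nd Monday is the 11th — 11 December 2000.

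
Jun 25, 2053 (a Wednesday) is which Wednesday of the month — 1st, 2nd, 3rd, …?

Day 25 falls in week ⌈25/7⌉ of the month.
Days 1–7 hold the 1st Wednesday, 8–14 the 2nd, 15–21 the 3rd, 22–28 the 4th, 29–31 the 5th.
25 is in the range for the 4th.

4th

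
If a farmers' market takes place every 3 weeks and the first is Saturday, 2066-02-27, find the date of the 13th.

2066-11-06

The 13th occurrence is 12 intervals after the first: 12 × 21 = 252 days after 2066-02-27.
February has 28 days — 1 day to the end of February leaves 251.
March has 31 days (220 left).
April has 30 days (190 left).
May has 31 days (159 left).
June has 30 days (129 left).
July has 31 days (98 left).
August has 31 days (67 left).
September has 30 days (37 left).
October has 31 days (6 left).
6 days into November → 2066-11-06.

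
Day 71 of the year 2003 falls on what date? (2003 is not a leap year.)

Mar 12, 2003

Jan has 31 days (71 − 31 = 40 remain).
Feb has 28 days (40 − 28 = 12 remain).
12 into Mar → Mar 12.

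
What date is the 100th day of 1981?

Apr 10, 1981

Jan has 31 days (100 − 31 = 69 remain).
Feb has 28 days (69 − 28 = 41 remain).
Mar has 31 days (41 − 31 = 10 remain).
10 into Apr → Apr 10.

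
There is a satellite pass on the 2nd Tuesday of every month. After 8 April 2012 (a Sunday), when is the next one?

10 April 2012

April 2012 starts on a Sunday; its first Tuesday is the 3rd, so the 2nd Tuesday is the 10th — 10 April 2012.
10 April 2012 is after 8 April 2012, so that is the next one.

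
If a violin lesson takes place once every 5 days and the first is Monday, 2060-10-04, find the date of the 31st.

2061-03-03

The 31st occurrence is 30 intervals after the first: 30 × 5 = 150 days after 2060-10-04.
October has 31 days — 27 days to the end of October leaves 123.
November has 30 days (93 left).
December has 31 days (62 left).
January has 31 days (31 left).
February has 28 days (3 left).
3 days into March → 2061-03-03.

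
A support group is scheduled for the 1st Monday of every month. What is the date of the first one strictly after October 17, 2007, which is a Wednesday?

November 5, 2007

October 2007 starts on a Monday, so its 1st Monday is October 1, 2007.
That is not after October 17, 2007, so look at November 2007.
November 2007 starts on a Thursday, so its 1st Monday is November 5, 2007 (4 days in).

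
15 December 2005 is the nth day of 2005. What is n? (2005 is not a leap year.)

Days in months before December: 31 + 28 + 31 + 30 + 31 + 30 + 31 + 31 + 30 + 31 + 30 = 334.
Plus 15 days into December → day 349.

349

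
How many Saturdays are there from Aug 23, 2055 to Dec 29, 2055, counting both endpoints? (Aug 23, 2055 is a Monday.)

Aug 23, 2055 is a Monday; the first Saturday on or after it is Aug 28, 2055 (5 days later).
From Aug 28, 2055 to Dec 29, 2055: 3 + 30 + 31 + 30 + 29 = 123 days (rest of Aug, Sep, Oct, Nov, Dec).
123 ÷ 7 = 17 full weeks with remainder 4, so 17 more Saturdays after the first → 18.

18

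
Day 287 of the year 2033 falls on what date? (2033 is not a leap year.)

January has 31 days (287 − 31 = 256 remain).
February has 28 days (256 − 28 = 228 remain).
March has 31 days (228 − 31 = 197 remain).
April has 30 days (197 − 30 = 167 remain).
May has 31 days (167 − 31 = 136 remain).
June has 30 days (136 − 30 = 106 remain).
July has 31 days (106 − 31 = 75 remain).
August has 31 days (75 − 31 = 44 remain).
September has 30 days (44 − 30 = 14 remain).
14 into October → October 14.

14 October 2033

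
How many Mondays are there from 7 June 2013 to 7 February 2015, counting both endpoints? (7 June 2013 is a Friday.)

7 June 2013 is a Friday; the first Monday on or after it is 10 June 2013 (3 days later).
From 10 June 2013 to 7 February 2015: 204 + 365 + 38 = 607 days (rest of 2013, 2014, to 7 February 2015 in 2015).
607 ÷ 7 = 86 full weeks with remainder 5, so 86 more Mondays after the first → 87.

87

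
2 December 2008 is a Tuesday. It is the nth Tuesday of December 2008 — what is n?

Day 2 falls in week ⌈2/7⌉ of the month.
Days 1–7 hold the 1st Tuesday, 8–14 the 2nd, 15–21 the 3rd, 22–28 the 4th, 29–31 the 5th.
2 is in the range for the 1st.

1st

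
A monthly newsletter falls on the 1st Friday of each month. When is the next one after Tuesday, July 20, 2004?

August 6, 2004

July 2004 starts on a Thursday, so its 1st Friday is July 2, 2004 (1 day in).
That is not after July 20, 2004, so look at August 2004.
August 2004 starts on a Sunday, so its 1st Friday is August 6, 2004 (5 days in).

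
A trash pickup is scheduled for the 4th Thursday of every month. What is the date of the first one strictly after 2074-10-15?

October 2074 starts on a Monday; its first Thursday is the 4th, so the 4th Thursday is the 25th — 2074-10-25.
2074-10-25 is after 2074-10-15, so that is the next one.

2074-10-25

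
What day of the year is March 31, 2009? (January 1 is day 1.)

90

Days in months before March: 31 + 28 = 59.
Plus 31 days into March → day 90.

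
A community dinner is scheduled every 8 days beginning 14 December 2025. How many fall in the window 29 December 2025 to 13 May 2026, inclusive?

17

Occurrences land 8·i days after 14 December 2025 for i = 0, 1, 2, …
29 December 2025 is 15 days after the start; 15 ÷ 8 = 1 remainder 7; since the remainder is 7, round up to i = 2. First occurrence in the window: #3 on 30 December 2025 (2×8 = 16 days in).
13 May 2026 is 150 days after the start; 150 ÷ 8 = 18 remainder 6. Last occurrence in the window: #19 on 7 May 2026.
Occurrences #3 through #19: 17 in total.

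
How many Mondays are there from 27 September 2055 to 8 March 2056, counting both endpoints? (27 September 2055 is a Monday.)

24

27 September 2055 is a Monday; the first Monday on or after it is 27 September 2055.
From 27 September 2055 to 8 March 2056: 3 + 31 + 30 + 31 + 31 + 29 + 8 = 163 days (rest of September, October, November, December, January, February, March).
163 ÷ 7 = 23 full weeks with remainder 2, so 23 more Mondays after the first → 24.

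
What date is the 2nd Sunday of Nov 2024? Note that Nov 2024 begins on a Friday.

Nov 2024 begins on a Friday, so the first Sunday is Nov 3 (2 days later).
The 2nd Sunday is 1 weeks later: 3 + 7 = 10.

Nov 10, 2024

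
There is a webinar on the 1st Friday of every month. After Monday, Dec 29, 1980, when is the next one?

Jan 2, 1981

Dec 1980 starts on a Monday, so its 1st Friday is Dec 5, 1980 (4 days in).
That is not after Dec 29, 1980, so look at Jan 1981.
Jan 1981 starts on a Thursday, so its 1st Friday is Jan 2, 1981 (1 day in).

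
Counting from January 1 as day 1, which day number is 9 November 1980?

Days in months before November: 31 + 29 + 31 + 30 + 31 + 30 + 31 + 31 + 30 + 31 = 305.
Plus 9 days into November → day 314.

314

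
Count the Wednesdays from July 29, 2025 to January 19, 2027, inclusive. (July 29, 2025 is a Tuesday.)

July 29, 2025 is a Tuesday; the first Wednesday on or after it is July 30, 2025 (1 day later).
From July 30, 2025 to January 19, 2027: 154 + 365 + 19 = 538 days (rest of 2025, 2026, to January 19, 2027 in 2027).
538 ÷ 7 = 76 full weeks with remainder 6, so 76 more Wednesdays after the first → 77.

77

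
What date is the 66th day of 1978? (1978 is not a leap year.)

January has 31 days (66 − 31 = 35 remain).
February has 28 days (35 − 28 = 7 remain).
7 into March → March 7.

1978-03-07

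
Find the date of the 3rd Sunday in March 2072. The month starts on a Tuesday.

March 2072 begins on a Tuesday, so the first Sunday is March 6 (5 days later).
The 3rd Sunday is 2 weeks later: 6 + 14 = 20.

20 March 2072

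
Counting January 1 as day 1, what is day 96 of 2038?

Jan has 31 days (96 − 31 = 65 remain).
Feb has 28 days (65 − 28 = 37 remain).
Mar has 31 days (37 − 31 = 6 remain).
6 into Apr → Apr 6.

Apr 6, 2038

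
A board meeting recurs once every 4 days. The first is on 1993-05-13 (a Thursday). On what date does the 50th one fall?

1993-11-25

The 50th occurrence is 49 intervals after the first: 49 × 4 = 196 days after 1993-05-13.
May has 31 days — 18 days to the end of May leaves 178.
June has 30 days (148 left).
July has 31 days (117 left).
August has 31 days (86 left).
September has 30 days (56 left).
October has 31 days (25 left).
25 days into November → 1993-11-25.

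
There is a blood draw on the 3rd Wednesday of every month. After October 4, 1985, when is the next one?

October 16, 1985

October 1985 starts on a Tuesday; its first Wednesday is the 2nd, so the 3rd Wednesday is the 16th — October 16, 1985.
October 16, 1985 is after October 4, 1985, so that is the next one.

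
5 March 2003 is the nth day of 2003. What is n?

64

Days in months before March: 31 + 28 = 59.
Plus 5 days into March → day 64.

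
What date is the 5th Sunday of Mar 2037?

Mar 2037 begins on a Sunday, so the first Sunday is Mar 1.
The 5th Sunday is 4 weeks later: 1 + 28 = 29.

Mar 29, 2037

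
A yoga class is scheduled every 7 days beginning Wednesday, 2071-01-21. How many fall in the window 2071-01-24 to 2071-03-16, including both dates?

Occurrences land 7·i days after 2071-01-21 for i = 0, 1, 2, …
2071-01-24 is 3 days after the start; 3 ÷ 7 = 0 remainder 3; since the remainder is 3, round up to i = 1. First occurrence in the window: #2 on 2071-01-28 (1×7 = 7 days in).
2071-03-16 is 54 days after the start; 54 ÷ 7 = 7 remainder 5. Last occurrence in the window: #8 on 2071-03-11.
Occurrences #2 through #8: 7 in total.

7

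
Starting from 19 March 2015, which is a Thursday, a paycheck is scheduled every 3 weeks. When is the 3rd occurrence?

30 April 2015

The 3rd occurrence is 2 intervals after the first: 2 × 21 = 42 days after 19 March 2015.
March has 31 days — 12 days to the end of March leaves 30.
30 days into April → 30 April 2015.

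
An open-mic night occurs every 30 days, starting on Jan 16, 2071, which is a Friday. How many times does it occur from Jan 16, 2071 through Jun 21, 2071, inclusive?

6

Occurrences land 30·i days after Jan 16, 2071 for i = 0, 1, 2, …
The window opens on the start date, so the first occurrence inside is #1 on Jan 16, 2071.
Jun 21, 2071 is 156 days after the start; 156 ÷ 30 = 5 remainder 6. Last occurrence in the window: #6 on Jun 15, 2071.
Occurrences #1 through #6: 6 in total.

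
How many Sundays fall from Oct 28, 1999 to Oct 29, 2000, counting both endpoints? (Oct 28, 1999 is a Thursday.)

Oct 28, 1999 is a Thursday; the first Sunday on or after it is Oct 31, 1999 (3 days later).
From Oct 31, 1999 to Oct 29, 2000: 61 + 303 = 364 days (rest of 1999, to Oct 29, 2000 in 2000).
364 ÷ 7 = 52 full weeks with remainder 0, so 52 more Sundays after the first → 53.

53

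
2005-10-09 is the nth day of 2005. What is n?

Days in months before October: 31 + 28 + 31 + 30 + 31 + 30 + 31 + 31 + 30 = 273.
Plus 9 days into October → day 282.

282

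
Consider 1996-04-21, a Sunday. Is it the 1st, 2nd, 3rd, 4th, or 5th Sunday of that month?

Day 21 falls in week ⌈21/7⌉ of the month.
Days 1–7 hold the 1st Sunday, 8–14 the 2nd, 15–21 the 3rd, 22–28 the 4th, 29–31 the 5th.
21 is in the range for the 3rd.

3rd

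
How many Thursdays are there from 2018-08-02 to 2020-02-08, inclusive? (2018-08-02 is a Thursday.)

80

2018-08-02 is a Thursday; the first Thursday on or after it is 2018-08-02.
From 2018-08-02 to 2020-02-08: 151 + 365 + 39 = 555 days (rest of 2018, 2019, to 2020-02-08 in 2020).
555 ÷ 7 = 79 full weeks with remainder 2, so 79 more Thursdays after the first → 80.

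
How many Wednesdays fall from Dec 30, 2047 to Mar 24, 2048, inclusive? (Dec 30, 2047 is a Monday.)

12

Dec 30, 2047 is a Monday; the first Wednesday on or after it is Jan 1, 2048 (2 days later).
From Jan 1, 2048 to Mar 24, 2048: 30 + 29 + 24 = 83 days (rest of Jan, Feb, Mar).
83 ÷ 7 = 11 full weeks with remainder 6, so 11 more Wednesdays after the first → 12.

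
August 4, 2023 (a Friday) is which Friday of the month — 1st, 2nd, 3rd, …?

1st

Day 4 falls in week ⌈4/7⌉ of the month.
Days 1–7 hold the 1st Friday, 8–14 the 2nd, 15–21 the 3rd, 22–28 the 4th, 29–31 the 5th.
4 is in the range for the 1st.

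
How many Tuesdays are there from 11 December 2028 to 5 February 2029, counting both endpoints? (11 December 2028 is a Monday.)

8

11 December 2028 is a Monday; the first Tuesday on or after it is 12 December 2028 (1 day later).
From 12 December 2028 to 5 February 2029: 19 + 31 + 5 = 55 days (rest of December, January, February).
55 ÷ 7 = 7 full weeks with remainder 6, so 7 more Tuesdays after the first → 8.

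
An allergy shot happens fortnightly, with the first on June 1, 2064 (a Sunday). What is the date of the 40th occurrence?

The 40th occurrence is 39 intervals after the first: 39 × 14 = 546 days after June 1, 2064.
June has 30 days — 29 days to the end of June leaves 517.
From end of June to end of 2064 is 184 days (333 left).
January has 31 days (302 left).
February has 28 days (274 left).
March has 31 days (243 left).
April has 30 days (213 left).
May has 31 days (182 left).
June has 30 days (152 left).
July has 31 days (121 left).
August has 31 days (90 left).
September has 30 days (60 left).
October has 31 days (29 left).
29 days into November → November 29, 2065.

November 29, 2065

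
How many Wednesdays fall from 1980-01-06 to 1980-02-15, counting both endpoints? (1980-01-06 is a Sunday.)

6

1980-01-06 is a Sunday; the first Wednesday on or after it is 1980-01-09 (3 days later).
From 1980-01-09 to 1980-02-15: 22 + 15 = 37 days (rest of January, February).
37 ÷ 7 = 5 full weeks with remainder 2, so 5 more Wednesdays after the first → 6.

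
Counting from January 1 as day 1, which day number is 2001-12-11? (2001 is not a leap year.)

Days in months before December: 31 + 28 + 31 + 30 + 31 + 30 + 31 + 31 + 30 + 31 + 30 = 334.
Plus 11 days into December → day 345.

345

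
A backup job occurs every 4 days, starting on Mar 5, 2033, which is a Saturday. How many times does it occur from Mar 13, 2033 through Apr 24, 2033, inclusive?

11

Occurrences land 4·i days after Mar 5, 2033 for i = 0, 1, 2, …
Mar 13, 2033 is 8 days after the start; 8 ÷ 4 = 2 remainder 0. First occurrence in the window: #3 on Mar 13, 2033 (2×4 = 8 days in).
Apr 24, 2033 is 50 days after the start; 50 ÷ 4 = 12 remainder 2. Last occurrence in the window: #13 on Apr 22, 2033.
Occurrences #3 through #13: 11 in total.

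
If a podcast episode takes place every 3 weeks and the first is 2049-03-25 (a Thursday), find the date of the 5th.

2049-06-17

The 5th occurrence is 4 intervals after the first: 4 × 21 = 84 days after 2049-03-25.
March has 31 days — 6 days to the end of March leaves 78.
April has 30 days (48 left).
May has 31 days (17 left).
17 days into June → 2049-06-17.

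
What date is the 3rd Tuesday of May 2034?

May 16, 2034

May 2034 begins on a Monday, so the first Tuesday is May 2 (1 day later).
The 3rd Tuesday is 2 weeks later: 2 + 14 = 16.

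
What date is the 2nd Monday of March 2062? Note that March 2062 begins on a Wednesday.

13 March 2062

March 2062 begins on a Wednesday, so the first Monday is March 6 (5 days later).
The 2nd Monday is 1 weeks later: 6 + 7 = 13.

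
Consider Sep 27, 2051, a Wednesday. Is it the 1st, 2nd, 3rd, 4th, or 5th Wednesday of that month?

4th

Day 27 falls in week ⌈27/7⌉ of the month.
Days 1–7 hold the 1st Wednesday, 8–14 the 2nd, 15–21 the 3rd, 22–28 the 4th, 29–31 the 5th.
27 is in the range for the 4th.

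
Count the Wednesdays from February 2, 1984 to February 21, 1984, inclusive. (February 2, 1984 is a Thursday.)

February 2, 1984 is a Thursday; the first Wednesday on or after it is February 8, 1984 (6 days later).
From February 8, 1984 to February 21, 1984 is 21 − 8 = 13 days.
13 ÷ 7 = 1 full weeks with remainder 6, so 1 more Wednesdays after the first → 2.

2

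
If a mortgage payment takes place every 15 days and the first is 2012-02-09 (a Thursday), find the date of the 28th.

2013-03-20

The 28th occurrence is 27 intervals after the first: 27 × 15 = 405 days after 2012-02-09.
February has 29 days — 20 days to the end of February leaves 385.
March has 31 days (354 left).
April has 30 days (324 left).
May has 31 days (293 left).
June has 30 days (263 left).
July has 31 days (232 left).
August has 31 days (201 left).
September has 30 days (171 left).
October has 31 days (140 left).
November has 30 days (110 left).
December has 31 days (79 left).
January has 31 days (48 left).
February has 28 days (20 left).
20 days into March → 2013-03-20.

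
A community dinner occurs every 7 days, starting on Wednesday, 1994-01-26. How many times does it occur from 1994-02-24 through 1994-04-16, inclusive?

Occurrences land 7·i days after 1994-01-26 for i = 0, 1, 2, …
1994-02-24 is 29 days after the start; 29 ÷ 7 = 4 remainder 1; since the remainder is 1, round up to i = 5. First occurrence in the window: #6 on 1994-03-02 (5×7 = 35 days in).
1994-04-16 is 80 days after the start; 80 ÷ 7 = 11 remainder 3. Last occurrence in the window: #12 on 1994-04-13.
Occurrences #6 through #12: 7 in total.

7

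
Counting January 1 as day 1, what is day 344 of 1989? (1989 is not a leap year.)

10 December 1989

January has 31 days (344 − 31 = 313 remain).
February has 28 days (313 − 28 = 285 remain).
March has 31 days (285 − 31 = 254 remain).
April has 30 days (254 − 30 = 224 remain).
May has 31 days (224 − 31 = 193 remain).
June has 30 days (193 − 30 = 163 remain).
July has 31 days (163 − 31 = 132 remain).
August has 31 days (132 − 31 = 101 remain).
September has 30 days (101 − 30 = 71 remain).
October has 31 days (71 − 31 = 40 remain).
November has 30 days (40 − 30 = 10 remain).
10 into December → December 10.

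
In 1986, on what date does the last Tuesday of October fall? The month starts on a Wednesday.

1986-10-28

October 1986 begins on a Wednesday, so the first Tuesday is October 7 (6 days later).
October 1986 has 31 days. Adding weeks: 7, 14, 21, 28 — the last one ≤ 31 is the 28th.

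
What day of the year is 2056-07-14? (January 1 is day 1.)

196

Days in months before July: 31 + 29 + 31 + 30 + 31 + 30 = 182.
Plus 14 days into July → day 196.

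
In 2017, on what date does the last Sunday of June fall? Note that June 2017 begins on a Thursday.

June 25, 2017

June 2017 begins on a Thursday, so the first Sunday is June 4 (3 days later).
June 2017 has 30 days. Adding weeks: 4, 11, 18, 25 — the last one ≤ 30 is the 25th.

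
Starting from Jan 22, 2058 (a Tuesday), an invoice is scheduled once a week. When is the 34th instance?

Sep 10, 2058

The 34th occurrence is 33 intervals after the first: 33 × 7 = 231 days after Jan 22, 2058.
Jan has 31 days — 9 days to the end of Jan leaves 222.
Feb has 28 days (194 left).
Mar has 31 days (163 left).
Apr has 30 days (133 left).
May has 31 days (102 left).
Jun has 30 days (72 left).
Jul has 31 days (41 left).
Aug has 31 days (10 left).
10 days into Sep → Sep 10, 2058.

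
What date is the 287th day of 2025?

January has 31 days (287 − 31 = 256 remain).
February has 28 days (256 − 28 = 228 remain).
March has 31 days (228 − 31 = 197 remain).
April has 30 days (197 − 30 = 167 remain).
May has 31 days (167 − 31 = 136 remain).
June has 30 days (136 − 30 = 106 remain).
July has 31 days (106 − 31 = 75 remain).
August has 31 days (75 − 31 = 44 remain).
September has 30 days (44 − 30 = 14 remain).
14 into October → October 14.

2025-10-14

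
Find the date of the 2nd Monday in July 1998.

July 1998 begins on a Wednesday, so the first Monday is July 6 (5 days later).
The 2nd Monday is 1 weeks later: 6 + 7 = 13.

13 July 1998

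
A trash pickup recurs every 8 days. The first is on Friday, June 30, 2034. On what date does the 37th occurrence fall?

April 14, 2035

The 37th occurrence is 36 intervals after the first: 36 × 8 = 288 days after June 30, 2034.
June has 30 days — 0 days to the end of June leaves 288.
July has 31 days (257 left).
August has 31 days (226 left).
September has 30 days (196 left).
October has 31 days (165 left).
November has 30 days (135 left).
December has 31 days (104 left).
January has 31 days (73 left).
February has 28 days (45 left).
March has 31 days (14 left).
14 days into April → April 14, 2035.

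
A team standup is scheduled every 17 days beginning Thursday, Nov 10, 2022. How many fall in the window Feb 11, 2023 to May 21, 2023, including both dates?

Occurrences land 17·i days after Nov 10, 2022 for i = 0, 1, 2, …
Feb 11, 2023 is 93 days after the start; 93 ÷ 17 = 5 remainder 8; since the remainder is 8, round up to i = 6. First occurrence in the window: #7 on Feb 20, 2023 (6×17 = 102 days in).
May 21, 2023 is 192 days after the start; 192 ÷ 17 = 11 remainder 5. Last occurrence in the window: #12 on May 16, 2023.
Occurrences #7 through #12: 6 in total.

6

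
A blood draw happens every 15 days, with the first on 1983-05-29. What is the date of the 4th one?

The 4th occurrence is 3 intervals after the first: 3 × 15 = 45 days after 1983-05-29.
May has 31 days — 2 days to the end of May leaves 43.
June has 30 days (13 left).
13 days into July → 1983-07-13.

1983-07-13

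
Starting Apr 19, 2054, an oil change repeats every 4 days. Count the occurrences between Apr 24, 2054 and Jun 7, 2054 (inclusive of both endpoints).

11

Occurrences land 4·i days after Apr 19, 2054 for i = 0, 1, 2, …
Apr 24, 2054 is 5 days after the start; 5 ÷ 4 = 1 remainder 1; since the remainder is 1, round up to i = 2. First occurrence in the window: #3 on Apr 27, 2054 (2×4 = 8 days in).
Jun 7, 2054 is 49 days after the start; 49 ÷ 4 = 12 remainder 1. Last occurrence in the window: #13 on Jun 6, 2054.
Occurrences #3 through #13: 11 in total.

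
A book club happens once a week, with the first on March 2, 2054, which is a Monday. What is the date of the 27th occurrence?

The 27th occurrence is 26 intervals after the first: 26 × 7 = 182 days after March 2, 2054.
March has 31 days — 29 days to the end of March leaves 153.
April has 30 days (123 left).
May has 31 days (92 left).
June has 30 days (62 left).
July has 31 days (31 left).
31 days into August → August 31, 2054.

August 31, 2054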